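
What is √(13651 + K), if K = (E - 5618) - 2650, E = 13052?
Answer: √18435 ≈ 135.78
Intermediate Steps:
K = 4784 (K = (13052 - 5618) - 2650 = 7434 - 2650 = 4784)
√(13651 + K) = √(13651 + 4784) = √18435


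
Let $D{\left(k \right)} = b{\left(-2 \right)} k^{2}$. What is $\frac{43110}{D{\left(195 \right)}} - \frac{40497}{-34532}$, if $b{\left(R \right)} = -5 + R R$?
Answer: $\frac{1138309}{29179540} \approx 0.039011$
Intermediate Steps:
$b{\left(R \right)} = -5 + R^{2}$
$D{\left(k \right)} = - k^{2}$ ($D{\left(k \right)} = \left(-5 + \left(-2\right)^{2}\right) k^{2} = \left(-5 + 4\right) k^{2} = - k^{2}$)
$\frac{43110}{D{\left(195 \right)}} - \frac{40497}{-34532} = \frac{43110}{\left(-1\right) 195^{2}} - \frac{40497}{-34532} = \frac{43110}{\left(-1\right) 38025} - - \frac{40497}{34532} = \frac{43110}{-38025} + \frac{40497}{34532} = 43110 \left(- \frac{1}{38025}\right) + \frac{40497}{34532} = - \frac{958}{845} + \frac{40497}{34532} = \frac{1138309}{29179540}$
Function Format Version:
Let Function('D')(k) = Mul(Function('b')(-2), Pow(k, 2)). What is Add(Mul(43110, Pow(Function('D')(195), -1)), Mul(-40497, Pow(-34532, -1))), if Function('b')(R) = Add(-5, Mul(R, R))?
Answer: Rational(1138309, 29179540) ≈ 0.039011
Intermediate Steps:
Function('b')(R) = Add(-5, Pow(R, 2))
Function('D')(k) = Mul(-1, Pow(k, 2)) (Function('D')(k) = Mul(Add(-5, Pow(-2, 2)), Pow(k, 2)) = Mul(Add(-5, 4), Pow(k, 2)) = Mul(-1, Pow(k, 2)))
Add(Mul(43110, Pow(Function('D')(195), -1)), Mul(-40497, Pow(-34532, -1))) = Add(Mul(43110, Pow(Mul(-1, Pow(195, 2)), -1)), Mul(-40497, Pow(-34532, -1))) = Add(Mul(43110, Pow(Mul(-1, 38025), -1)), Mul(-40497, Rational(-1, 34532))) = Add(Mul(43110, Pow(-38025, -1)), Rational(40497, 34532)) = Add(Mul(43110, Rational(-1, 38025)), Rational(40497, 34532)) = Add(Rational(-958, 845), Rational(40497, 34532)) = Rational(1138309, 29179540)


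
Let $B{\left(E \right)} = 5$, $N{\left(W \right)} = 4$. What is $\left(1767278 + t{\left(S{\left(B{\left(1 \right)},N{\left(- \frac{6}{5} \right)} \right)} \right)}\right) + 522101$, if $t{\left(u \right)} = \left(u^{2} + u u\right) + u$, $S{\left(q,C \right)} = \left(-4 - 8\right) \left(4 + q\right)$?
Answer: $2312599$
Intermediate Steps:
$S{\left(q,C \right)} = -48 - 12 q$ ($S{\left(q,C \right)} = - 12 \left(4 + q\right) = -48 - 12 q$)
$t{\left(u \right)} = u + 2 u^{2}$ ($t{\left(u \right)} = \left(u^{2} + u^{2}\right) + u = 2 u^{2} + u = u + 2 u^{2}$)
$\left(1767278 + t{\left(S{\left(B{\left(1 \right)},N{\left(- \frac{6}{5} \right)} \right)} \right)}\right) + 522101 = \left(1767278 + \left(-48 - 60\right) \left(1 + 2 \left(-48 - 60\right)\right)\right) + 522101 = \left(1767278 - 108 \left(1 + 2 \left(-108\right)\right)\right) + 522101 = \left(1767278 - 108 \left(1 - 216\right)\right) + 522101 = \left(1767278 - -23220\right) + 522101 = \left(1767278 + 23220\right) + 522101 = 1790498 + 522101 = 2312599$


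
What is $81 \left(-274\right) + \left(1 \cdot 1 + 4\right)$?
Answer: $-22189$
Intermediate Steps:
$81 \left(-274\right) + \left(1 \cdot 1 + 4\right) = -22194 + \left(1 + 4\right) = -22194 + 5 = -22189$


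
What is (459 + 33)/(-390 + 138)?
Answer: -41/21 ≈ -1.9524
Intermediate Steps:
(459 + 33)/(-390 + 138) = 492/(-252) = 492*(-1/252) = -41/21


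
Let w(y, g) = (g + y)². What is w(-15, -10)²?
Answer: 390625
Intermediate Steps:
w(-15, -10)² = ((-10 - 15)²)² = ((-25)²)² = 625² = 390625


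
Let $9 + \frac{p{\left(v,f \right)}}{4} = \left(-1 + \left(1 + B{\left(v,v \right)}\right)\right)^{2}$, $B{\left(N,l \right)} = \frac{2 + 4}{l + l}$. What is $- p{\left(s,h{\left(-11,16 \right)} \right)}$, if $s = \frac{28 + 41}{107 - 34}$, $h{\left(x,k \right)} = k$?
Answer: $- \frac{2272}{529} \approx -4.2949$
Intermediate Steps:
$B{\left(N,l \right)} = \frac{3}{l}$ ($B{\left(N,l \right)} = \frac{6}{2 l} = 6 \frac{1}{2 l} = \frac{3}{l}$)
$s = \frac{69}{73} \approx 0.94521$
$p{\left(v,f \right)} = -36 + \frac{36}{v^{2}}$ ($p{\left(v,f \right)} = -36 + 4 \left(-1 + \left(1 + \frac{3}{v}\right)\right)^{2} = -36 + 4 \left(\frac{3}{v}\right)^{2} = -36 + 4 \frac{9}{v^{2}} = -36 + \frac{36}{v^{2}}$)
$- p{\left(s,h{\left(-11,16 \right)} \right)} = - (-36 + \frac{36}{\frac{4761}{5329}}) = - (-36 + 36 \cdot \frac{5329}{4761}) = - (-36 + \frac{21316}{529}) = \left(-1\right) \frac{2272}{529} = - \frac{2272}{529}$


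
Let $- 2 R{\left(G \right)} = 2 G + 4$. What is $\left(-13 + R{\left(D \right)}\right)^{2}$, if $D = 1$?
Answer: $256$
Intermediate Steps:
$R{\left(G \right)} = -2 - G$ ($R{\left(G \right)} = - \frac{2 G + 4}{2} = - \frac{4 + 2 G}{2} = -2 - G$)
$\left(-13 + R{\left(D \right)}\right)^{2} = \left(-13 - 3\right)^{2} = \left(-16\right)^{2} = 256$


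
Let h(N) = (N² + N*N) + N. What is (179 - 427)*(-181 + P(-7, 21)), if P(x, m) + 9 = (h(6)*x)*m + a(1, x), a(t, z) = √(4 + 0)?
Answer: 2890192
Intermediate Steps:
h(N) = N + 2*N² (h(N) = (N² + N²) + N = 2*N² + N = N + 2*N²)
a(t, z) = 2 (a(t, z) = √4 = 2)
P(x, m) = -7 + 78*m*x (P(x, m) = -9 + (((6*(1 + 2*6))*x)*m + 2) = -9 + (((6*(1 + 12))*x)*m + 2) = -9 + (((6*13)*x)*m + 2) = -9 + ((78*x)*m + 2) = -9 + (78*m*x + 2) = -9 + (2 + 78*m*x) = -7 + 78*m*x)
(179 - 427)*(-181 + P(-7, 21)) = (179 - 427)*(-181 + (-7 + 78*21*(-7))) = -248*(-181 + (-7 - 11466)) = -248*(-181 - 11473) = -248*(-11654) = 2890192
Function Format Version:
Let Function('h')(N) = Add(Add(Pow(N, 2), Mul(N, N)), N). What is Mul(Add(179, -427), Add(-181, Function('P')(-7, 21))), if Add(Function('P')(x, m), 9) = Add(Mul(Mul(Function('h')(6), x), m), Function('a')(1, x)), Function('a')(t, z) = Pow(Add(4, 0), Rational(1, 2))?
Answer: 2890192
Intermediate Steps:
Function('h')(N) = Add(N, Mul(2, Pow(N, 2))) (Function('h')(N) = Add(Add(Pow(N, 2), Pow(N, 2)), N) = Add(Mul(2, Pow(N, 2)), N) = Add(N, Mul(2, Pow(N, 2))))
Function('a')(t, z) = 2 (Function('a')(t, z) = Pow(4, Rational(1, 2)) = 2)
Function('P')(x, m) = Add(-7, Mul(78, m, x)) (Function('P')(x, m) = Add(-9, Add(Mul(Mul(Mul(6, Add(1, Mul(2, 6))), x), m), 2)) = Add(-9, Add(Mul(Mul(Mul(6, Add(1, 12)), x), m), 2)) = Add(-9, Add(Mul(Mul(Mul(6, 13), x), m), 2)) = Add(-9, Add(Mul(Mul(78, x), m), 2)) = Add(-9, Add(Mul(78, m, x), 2)) = Add(-9, Add(2, Mul(78, m, x))) = Add(-7, Mul(78, m, x)))
Mul(Add(179, -427), Add(-181, Function('P')(-7, 21))) = Mul(Add(179, -427), Add(-181, Add(-7, Mul(78, 21, -7)))) = Mul(-248, Add(-181, Add(-7, -11466))) = Mul(-248, Add(-181, -11473)) = Mul(-248, -11654) = 2890192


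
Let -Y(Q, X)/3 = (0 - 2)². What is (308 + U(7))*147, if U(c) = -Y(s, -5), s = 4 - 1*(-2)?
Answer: 47040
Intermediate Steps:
s = 6 (s = 4 + 2 = 6)
Y(Q, X) = -12 (Y(Q, X) = -3*(0 - 2)² = -3*(-2)² = -3*4 = -12)
U(c) = 12 (U(c) = -1*(-12) = 12)
(308 + U(7))*147 = (308 + 12)*147 = 320*147 = 47040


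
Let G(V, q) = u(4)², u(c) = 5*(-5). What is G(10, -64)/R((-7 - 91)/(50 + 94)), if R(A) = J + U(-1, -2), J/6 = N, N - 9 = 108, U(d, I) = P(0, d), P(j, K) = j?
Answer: 625/702 ≈ 0.89031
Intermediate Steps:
U(d, I) = 0
u(c) = -25
N = 117 (N = 9 + 108 = 117)
J = 702 (J = 6*117 = 702)
G(V, q) = 625 (G(V, q) = (-25)² = 625)
R(A) = 702 (R(A) = 702 + 0 = 702)
G(10, -64)/R((-7 - 91)/(50 + 94)) = 625/702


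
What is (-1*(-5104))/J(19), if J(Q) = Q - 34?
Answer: -5104/15 ≈ -340.27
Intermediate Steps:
J(Q) = -34 + Q
(-1*(-5104))/J(19) = (-1*(-5104))/(-34 + 19) = 5104/(-15) = 5104*(-1/15) = -5104/15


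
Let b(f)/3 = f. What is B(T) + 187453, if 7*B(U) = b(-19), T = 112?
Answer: 1312114/7 ≈ 1.8744e+5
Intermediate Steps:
b(f) = 3*f
B(U) = -57/7 (B(U) = (3*(-19))/7 = (⅐)*(-57) = -57/7)
B(T) + 187453 = -57/7 + 187453 = 1312114/7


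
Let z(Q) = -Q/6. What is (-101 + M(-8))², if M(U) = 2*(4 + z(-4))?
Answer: 75625/9 ≈ 8402.8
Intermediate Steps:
z(Q) = -Q/6 (z(Q) = -Q*(⅙) = -Q/6)
M(U) = 28/3 (M(U) = 2*(4 - ⅙*(-4)) = 2*(4 + ⅔) = 2*(14/3) = 28/3)
(-101 + M(-8))² = (-101 + 28/3)² = (-275/3)² = 75625/9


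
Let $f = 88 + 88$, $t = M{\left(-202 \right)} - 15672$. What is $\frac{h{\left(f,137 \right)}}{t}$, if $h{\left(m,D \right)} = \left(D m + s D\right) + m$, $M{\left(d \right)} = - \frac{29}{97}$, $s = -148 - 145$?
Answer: $\frac{1537741}{1520213} \approx 1.0115$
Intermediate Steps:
$s = -293$ ($s = -148 - 145 = -293$)
$M{\left(d \right)} = - \frac{29}{97}$ ($M{\left(d \right)} = \left(-29\right) \frac{1}{97} = - \frac{29}{97}$)
$t = - \frac{1520213}{97}$ ($t = - \frac{29}{97} - 15672 = - \frac{1520213}{97} \approx -15672.0$)
$f = 176$
$h{\left(m,D \right)} = m - 293 D + D m$ ($h{\left(m,D \right)} = \left(D m - 293 D\right) + m = \left(- 293 D + D m\right) + m = m - 293 D + D m$)
$\frac{h{\left(f,137 \right)}}{t} = \frac{176 - 40141 + 137 \cdot 176}{- \frac{1520213}{97}} = \left(176 - 40141 + 24112\right) \left(- \frac{97}{1520213}\right) = \left(-15853\right) \left(- \frac{97}{1520213}\right) = \frac{1537741}{1520213}$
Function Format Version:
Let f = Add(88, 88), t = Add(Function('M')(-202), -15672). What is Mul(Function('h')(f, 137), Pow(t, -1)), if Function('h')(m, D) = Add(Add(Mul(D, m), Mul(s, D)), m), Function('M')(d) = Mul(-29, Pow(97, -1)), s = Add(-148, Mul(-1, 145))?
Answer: Rational(1537741, 1520213) ≈ 1.0115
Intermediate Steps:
s = -293 (s = Add(-148, -145) = -293)
Function('M')(d) = Rational(-29, 97) (Function('M')(d) = Mul(-29, Rational(1, 97)) = Rational(-29, 97))
t = Rational(-1520213, 97) (t = Add(Rational(-29, 97), -15672) = Rational(-1520213, 97) ≈ -15672.)
f = 176
Function('h')(m, D) = Add(m, Mul(-293, D), Mul(D, m)) (Function('h')(m, D) = Add(Add(Mul(D, m), Mul(-293, D)), m) = Add(Add(Mul(-293, D), Mul(D, m)), m) = Add(m, Mul(-293, D), Mul(D, m)))
Mul(Function('h')(f, 137), Pow(t, -1)) = Mul(Add(176, Mul(-293, 137), Mul(137, 176)), Pow(Rational(-1520213, 97), -1)) = Mul(Add(176, -40141, 24112), Rational(-97, 1520213)) = Mul(-15853, Rational(-97, 1520213)) = Rational(1537741, 1520213)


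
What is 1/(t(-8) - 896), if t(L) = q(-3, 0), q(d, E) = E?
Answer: -1/896 ≈ -0.0011161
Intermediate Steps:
t(L) = 0
1/(t(-8) - 896) = 1/(0 - 896) = 1/(-896) = -1/896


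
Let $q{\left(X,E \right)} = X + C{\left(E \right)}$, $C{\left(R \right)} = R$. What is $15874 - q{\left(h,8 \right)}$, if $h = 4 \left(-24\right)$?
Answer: $15962$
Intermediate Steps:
$h = -96$
$q{\left(X,E \right)} = E + X$ ($q{\left(X,E \right)} = X + E = E + X$)
$15874 - q{\left(h,8 \right)} = 15874 - \left(8 - 96\right) = 15874 - -88 = 15874 + 88 = 15962$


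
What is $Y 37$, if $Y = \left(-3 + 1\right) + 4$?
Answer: $74$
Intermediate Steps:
$Y = 2$ ($Y = -2 + 4 = 2$)
$Y 37 = 2 \cdot 37 = 74$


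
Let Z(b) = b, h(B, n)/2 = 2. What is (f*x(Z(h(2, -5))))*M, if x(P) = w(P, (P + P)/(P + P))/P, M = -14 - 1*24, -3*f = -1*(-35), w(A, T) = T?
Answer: 665/6 ≈ 110.83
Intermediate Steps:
h(B, n) = 4 (h(B, n) = 2*2 = 4)
f = -35/3 (f = -(-1)*(-35)/3 = -1/3*35 = -35/3 ≈ -11.667)
M = -38 (M = -14 - 24 = -38)
x(P) = 1/P (x(P) = ((P + P)/(P + P))/P = ((2*P)/((2*P)))/P = ((2*P)*(1/(2*P)))/P = 1/P)
(f*x(Z(h(2, -5))))*M = -35/3/4*(-38) = -35/3*1/4*(-38) = -35/12*(-38) = 665/6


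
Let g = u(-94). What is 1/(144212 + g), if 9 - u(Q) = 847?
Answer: 1/143374 ≈ 6.9748e-6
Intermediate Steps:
u(Q) = -838 (u(Q) = 9 - 1*847 = 9 - 847 = -838)
g = -838
1/(144212 + g) = 1/(144212 - 838) = 1/143374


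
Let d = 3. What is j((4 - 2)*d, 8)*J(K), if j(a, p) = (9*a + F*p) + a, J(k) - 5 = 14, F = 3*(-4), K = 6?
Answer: -684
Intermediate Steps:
F = -12
J(k) = 19 (J(k) = 5 + 14 = 19)
j(a, p) = -12*p + 10*a (j(a, p) = (9*a - 12*p) + a = (-12*p + 9*a) + a = -12*p + 10*a)
j((4 - 2)*d, 8)*J(K) = (-12*8 + 10*((4 - 2)*3))*19 = (-96 + 10*(2*3))*19 = (-96 + 10*6)*19 = (-96 + 60)*19 = -36*19 = -684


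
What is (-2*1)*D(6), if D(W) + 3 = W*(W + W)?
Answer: -138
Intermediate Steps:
D(W) = -3 + 2*W² (D(W) = -3 + W*(W + W) = -3 + W*(2*W) = -3 + 2*W²)
(-2*1)*D(6) = (-2*1)*(-3 + 2*6²) = -2*(-3 + 2*36) = -2*(-3 + 72) = -2*69 = -138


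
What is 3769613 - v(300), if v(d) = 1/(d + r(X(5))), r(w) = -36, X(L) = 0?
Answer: 995177831/264 ≈ 3.7696e+6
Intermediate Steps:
v(d) = 1/(-36 + d) (v(d) = 1/(d - 36) = 1/(-36 + d))
3769613 - v(300) = 3769613 - 1/(-36 + 300) = 3769613 - 1/264 = 995177831/264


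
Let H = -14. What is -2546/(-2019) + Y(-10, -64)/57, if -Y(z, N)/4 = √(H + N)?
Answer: 2546/2019 - 4*I*√78/57 ≈ 1.261 - 0.61977*I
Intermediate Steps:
Y(z, N) = -4*√(-14 + N)
-2546/(-2019) + Y(-10, -64)/57 = -2546/(-2019) - 4*√(-14 - 64)/57 = -2546*(-1/2019) - 4*I*√78*(1/57) = 2546/2019 - 4*I*√78*(1/57) = 2546/2019 - 4*I*√78/57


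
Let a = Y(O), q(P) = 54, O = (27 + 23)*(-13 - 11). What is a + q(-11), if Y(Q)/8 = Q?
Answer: -9546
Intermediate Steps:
O = -1200 (O = 50*(-24) = -1200)
Y(Q) = 8*Q
a = -9600 (a = 8*(-1200) = -9600)
a + q(-11) = -9600 + 54 = -9546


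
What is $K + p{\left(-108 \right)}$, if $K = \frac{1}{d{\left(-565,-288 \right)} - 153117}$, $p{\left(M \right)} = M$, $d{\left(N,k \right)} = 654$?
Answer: $- \frac{16466005}{152463} \approx -108.0$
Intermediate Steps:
$K = - \frac{1}{152463}$ ($K = \frac{1}{654 - 153117} = \frac{1}{-152463} = - \frac{1}{152463} \approx -6.559 \cdot 10^{-6}$)
$K + p{\left(-108 \right)} = - \frac{1}{152463} - 108 = - \frac{16466005}{152463}$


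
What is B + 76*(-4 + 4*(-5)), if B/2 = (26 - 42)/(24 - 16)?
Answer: -1828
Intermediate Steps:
B = -4 (B = 2*((26 - 42)/(24 - 16)) = 2*(-16/8) = 2*(-16*⅛) = 2*(-2) = -4)
B + 76*(-4 + 4*(-5)) = -4 + 76*(-4 + 4*(-5)) = -4 + 76*(-4 - 20) = -4 + 76*(-24) = -4 - 1824 = -1828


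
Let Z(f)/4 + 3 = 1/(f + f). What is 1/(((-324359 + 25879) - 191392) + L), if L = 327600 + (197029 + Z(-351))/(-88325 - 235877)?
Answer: -113794902/18465795490309 ≈ -6.1625e-6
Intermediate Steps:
Z(f) = -12 + 2/f (Z(f) = -12 + 4/(f + f) = -12 + 4/((2*f)) = -12 + 4*(1/(2*f)) = -12 + 2/f)
L = 37279140742235/113794902 (L = 327600 + (197029 + (-12 + 2/(-351)))/(-88325 - 235877) = 327600 + (197029 + (-12 + 2*(-1/351)))/(-324202) = 327600 + (197029 + (-12 - 2/351))*(-1/324202) = 327600 + (197029 - 4214/351)*(-1/324202) = 327600 + (69152965/351)*(-1/324202) = 327600 - 69152965/113794902 = 37279140742235/113794902 ≈ 3.2760e+5)
1/(((-324359 + 25879) - 191392) + L) = 1/(((-324359 + 25879) - 191392) + 37279140742235/113794902) = 1/((-298480 - 191392) + 37279140742235/113794902) = 1/(-489872 + 37279140742235/113794902) = 1/(-18465795490309/113794902) = -113794902/18465795490309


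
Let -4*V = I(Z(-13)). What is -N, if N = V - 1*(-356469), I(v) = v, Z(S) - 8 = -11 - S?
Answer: -712933/2 ≈ -3.5647e+5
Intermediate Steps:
Z(S) = -3 - S (Z(S) = 8 + (-11 - S) = -3 - S)
V = -5/2 (V = -(-3 - 1*(-13))/4 = -(-3 + 13)/4 = -¼*10 = -5/2 ≈ -2.5000)
N = 712933/2 (N = -5/2 - 1*(-356469) = -5/2 + 356469 = 712933/2 ≈ 3.5647e+5)
-N = -1*712933/2 = -712933/2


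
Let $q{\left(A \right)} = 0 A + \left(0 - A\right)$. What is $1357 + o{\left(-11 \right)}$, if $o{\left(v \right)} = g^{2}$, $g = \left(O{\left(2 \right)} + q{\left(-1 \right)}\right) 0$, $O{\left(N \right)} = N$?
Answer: $1357$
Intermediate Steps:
$q{\left(A \right)} = - A$ ($q{\left(A \right)} = 0 - A = - A$)
$g = 0$ ($g = \left(2 - -1\right) 0 = \left(2 + 1\right) 0 = 3 \cdot 0 = 0$)
$o{\left(v \right)} = 0$ ($o{\left(v \right)} = 0^{2} = 0$)
$1357 + o{\left(-11 \right)} = 1357 + 0 = 1357$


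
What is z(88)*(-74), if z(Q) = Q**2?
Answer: -573056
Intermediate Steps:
z(88)*(-74) = 88**2*(-74) = 7744*(-74) = -573056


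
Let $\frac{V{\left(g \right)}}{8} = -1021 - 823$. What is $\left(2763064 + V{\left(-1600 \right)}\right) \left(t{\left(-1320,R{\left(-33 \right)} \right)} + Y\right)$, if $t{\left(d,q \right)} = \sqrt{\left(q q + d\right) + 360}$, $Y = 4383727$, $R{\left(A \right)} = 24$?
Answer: $12047849518824 + 21986496 i \sqrt{6} \approx 1.2048 \cdot 10^{13} + 5.3856 \cdot 10^{7} i$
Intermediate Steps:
$V{\left(g \right)} = -14752$ ($V{\left(g \right)} = 8 \left(-1021 - 823\right) = 8 \left(-1844\right) = -14752$)
$t{\left(d,q \right)} = \sqrt{360 + d + q^{2}}$ ($t{\left(d,q \right)} = \sqrt{\left(q^{2} + d\right) + 360} = \sqrt{\left(d + q^{2}\right) + 360} = \sqrt{360 + d + q^{2}}$)
$\left(2763064 + V{\left(-1600 \right)}\right) \left(t{\left(-1320,R{\left(-33 \right)} \right)} + Y\right) = \left(2763064 - 14752\right) \left(\sqrt{360 - 1320 + 24^{2}} + 4383727\right) = 2748312 \left(\sqrt{360 - 1320 + 576} + 4383727\right) = 2748312 \left(\sqrt{-384} + 4383727\right) = 2748312 \left(8 i \sqrt{6} + 4383727\right) = 2748312 \left(4383727 + 8 i \sqrt{6}\right) = 12047849518824 + 21986496 i \sqrt{6}$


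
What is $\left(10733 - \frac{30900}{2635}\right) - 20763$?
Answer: $- \frac{5291990}{527} \approx -10042.0$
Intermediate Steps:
$\left(10733 - \frac{30900}{2635}\right) - 20763 = \left(10733 - \frac{6180}{527}\right) - 20763 = \frac{5650111}{527} - 20763 = - \frac{5291990}{527}$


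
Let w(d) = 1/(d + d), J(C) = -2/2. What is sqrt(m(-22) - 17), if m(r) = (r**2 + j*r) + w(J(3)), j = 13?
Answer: 19*sqrt(2)/2 ≈ 13.435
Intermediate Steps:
J(C) = -1 (J(C) = -2*1/2 = -1)
w(d) = 1/(2*d)
m(r) = -1/2 + r**2 + 13*r (m(r) = (r**2 + 13*r) + (1/2)/(-1) = (r**2 + 13*r) + (1/2)*(-1) = (r**2 + 13*r) - 1/2 = -1/2 + r**2 + 13*r)
sqrt(m(-22) - 17) = sqrt((-1/2 + (-22)**2 + 13*(-22)) - 17) = sqrt((-1/2 + 484 - 286) - 17) = sqrt(395/2 - 17) = sqrt(361/2) = 19*sqrt(2)/2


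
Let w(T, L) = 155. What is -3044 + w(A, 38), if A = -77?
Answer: -2889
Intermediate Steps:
-3044 + w(A, 38) = -3044 + 155 = -2889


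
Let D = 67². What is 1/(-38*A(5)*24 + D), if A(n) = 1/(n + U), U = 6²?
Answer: 41/183137 ≈ 0.00022388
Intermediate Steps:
U = 36
A(n) = 1/(36 + n) (A(n) = 1/(n + 36) = 1/(36 + n))
D = 4489
1/(-38*A(5)*24 + D) = 1/(-38/(36 + 5)*24 + 4489) = 1/(-38/41*24 + 4489) = 1/(-912/41 + 4489) = 1/(183137/41) = 41/183137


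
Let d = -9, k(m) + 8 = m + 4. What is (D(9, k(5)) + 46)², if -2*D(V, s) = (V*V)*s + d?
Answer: 100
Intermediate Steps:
k(m) = -4 + m (k(m) = -8 + (m + 4) = -8 + (4 + m) = -4 + m)
D(V, s) = 9/2 - s*V²/2 (D(V, s) = -((V*V)*s - 9)/2 = -(V²*s - 9)/2 = -(s*V² - 9)/2 = -(-9 + s*V²)/2 = 9/2 - s*V²/2)
(D(9, k(5)) + 46)² = ((9/2 - ½*(-4 + 5)*9²) + 46)² = ((9/2 - ½*1*81) + 46)² = ((9/2 - 81/2) + 46)² = (-36 + 46)² = 10² = 100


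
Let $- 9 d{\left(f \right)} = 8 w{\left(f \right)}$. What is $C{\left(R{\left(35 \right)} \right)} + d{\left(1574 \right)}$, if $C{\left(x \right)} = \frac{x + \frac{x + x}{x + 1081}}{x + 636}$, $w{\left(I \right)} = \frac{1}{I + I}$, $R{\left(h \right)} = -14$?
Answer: $- \frac{53665763}{2350401471} \approx -0.022833$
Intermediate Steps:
$w{\left(I \right)} = \frac{1}{2 I}$
$C{\left(x \right)} = \frac{x + \frac{2 x}{1081 + x}}{636 + x}$
$d{\left(f \right)} = - \frac{4}{9 f}$ ($d{\left(f \right)} = - \frac{8 \frac{1}{2 f}}{9} = - \frac{4 \frac{1}{f}}{9} = - \frac{4}{9 f}$)
$C{\left(R{\left(35 \right)} \right)} + d{\left(1574 \right)} = - \frac{14 \left(1083 - 14\right)}{687516 + \left(-14\right)^{2} + 1717 \left(-14\right)} - \frac{4}{9 \cdot 1574} = \left(-14\right) \frac{1}{687516 + 196 - 24038} \cdot 1069 - \frac{2}{7083} = \left(-14\right) \frac{1}{663674} \cdot 1069 - \frac{2}{7083} = - \frac{7483}{331837} - \frac{2}{7083} = - \frac{53665763}{2350401471}$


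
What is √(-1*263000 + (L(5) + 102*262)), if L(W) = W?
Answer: I*√236271 ≈ 486.08*I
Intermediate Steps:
√(-1*263000 + (L(5) + 102*262)) = √(-1*263000 + (5 + 102*262)) = √(-263000 + (5 + 26724)) = √(-263000 + 26729) = √(-236271) = I*√236271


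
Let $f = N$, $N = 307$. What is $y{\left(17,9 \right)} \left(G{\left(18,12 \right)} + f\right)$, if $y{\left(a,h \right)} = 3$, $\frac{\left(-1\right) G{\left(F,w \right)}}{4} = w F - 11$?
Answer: $-1539$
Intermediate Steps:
$G{\left(F,w \right)} = 44 - 4 F w$ ($G{\left(F,w \right)} = - 4 \left(w F - 11\right) = - 4 \left(F w - 11\right) = - 4 \left(-11 + F w\right) = 44 - 4 F w$)
$f = 307$
$y{\left(17,9 \right)} \left(G{\left(18,12 \right)} + f\right) = 3 \left(\left(44 - 72 \cdot 12\right) + 307\right) = 3 \left(\left(44 - 864\right) + 307\right) = 3 \left(-820 + 307\right) = 3 \left(-513\right) = -1539$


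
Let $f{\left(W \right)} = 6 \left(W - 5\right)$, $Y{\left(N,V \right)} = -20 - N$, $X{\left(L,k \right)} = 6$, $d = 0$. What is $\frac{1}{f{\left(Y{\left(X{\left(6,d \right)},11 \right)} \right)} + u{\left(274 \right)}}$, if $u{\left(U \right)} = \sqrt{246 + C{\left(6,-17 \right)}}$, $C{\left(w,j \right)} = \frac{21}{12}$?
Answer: $- \frac{744}{137393} - \frac{2 \sqrt{991}}{137393} \approx -0.0058734$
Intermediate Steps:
$C{\left(w,j \right)} = \frac{7}{4}$ ($C{\left(w,j \right)} = 21 \cdot \frac{1}{12} = \frac{7}{4}$)
$f{\left(W \right)} = -30 + 6 W$ ($f{\left(W \right)} = 6 \left(-5 + W\right) = -30 + 6 W$)
$u{\left(U \right)} = \frac{\sqrt{991}}{2}$ ($u{\left(U \right)} = \sqrt{246 + \frac{7}{4}} = \sqrt{\frac{991}{4}} = \frac{\sqrt{991}}{2}$)
$\frac{1}{f{\left(Y{\left(X{\left(6,d \right)},11 \right)} \right)} + u{\left(274 \right)}} = \frac{1}{\left(-30 + 6 \left(-20 - 6\right)\right) + \frac{\sqrt{991}}{2}} = \frac{1}{\left(-30 + 6 \left(-26\right)\right) + \frac{\sqrt{991}}{2}} = \frac{1}{\left(-30 - 156\right) + \frac{\sqrt{991}}{2}} = \frac{1}{-186 + \frac{\sqrt{991}}{2}}$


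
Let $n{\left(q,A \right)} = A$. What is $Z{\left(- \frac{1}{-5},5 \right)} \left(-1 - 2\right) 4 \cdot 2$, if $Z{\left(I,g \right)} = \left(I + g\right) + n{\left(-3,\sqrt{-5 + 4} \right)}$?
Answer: $- \frac{624}{5} - 24 i \approx -124.8 - 24.0 i$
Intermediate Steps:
$Z{\left(I,g \right)} = i + I + g$ ($Z{\left(I,g \right)} = \left(I + g\right) + \sqrt{-5 + 4} = \left(I + g\right) + \sqrt{-1} = \left(I + g\right) + i = i + I + g$)
$Z{\left(- \frac{1}{-5},5 \right)} \left(-1 - 2\right) 4 \cdot 2 = \left(i - \frac{1}{-5} + 5\right) \left(-1 - 2\right) 4 \cdot 2 = \left(i - - \frac{1}{5} + 5\right) \left(\left(-3\right) 4\right) 2 = \left(i + \frac{1}{5} + 5\right) \left(-12\right) 2 = \left(\frac{26}{5} + i\right) \left(-12\right) 2 = \left(- \frac{312}{5} - 12 i\right) 2 = - \frac{624}{5} - 24 i$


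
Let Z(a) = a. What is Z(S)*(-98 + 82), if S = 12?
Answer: -192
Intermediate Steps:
Z(S)*(-98 + 82) = 12*(-98 + 82) = 12*(-16) = -192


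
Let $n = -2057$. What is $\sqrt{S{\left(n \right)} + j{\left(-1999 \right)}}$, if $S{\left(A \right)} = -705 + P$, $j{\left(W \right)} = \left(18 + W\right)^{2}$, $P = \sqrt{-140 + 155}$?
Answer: $\sqrt{3923656 + \sqrt{15}} \approx 1980.8$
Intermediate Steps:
$P = \sqrt{15} \approx 3.873$
$S{\left(A \right)} = -705 + \sqrt{15}$
$\sqrt{S{\left(n \right)} + j{\left(-1999 \right)}} = \sqrt{\left(-705 + \sqrt{15}\right) + \left(18 - 1999\right)^{2}} = \sqrt{\left(-705 + \sqrt{15}\right) + \left(-1981\right)^{2}} = \sqrt{\left(-705 + \sqrt{15}\right) + 3924361} = \sqrt{3923656 + \sqrt{15}}$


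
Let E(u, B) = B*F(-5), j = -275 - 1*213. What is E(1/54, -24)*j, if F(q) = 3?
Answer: 35136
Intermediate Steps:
j = -488 (j = -275 - 213 = -488)
E(u, B) = 3*B (E(u, B) = B*3 = 3*B)
E(1/54, -24)*j = (3*(-24))*(-488) = -72*(-488) = 35136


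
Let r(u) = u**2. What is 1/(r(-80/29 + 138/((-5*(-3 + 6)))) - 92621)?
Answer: -21025/1944349769 ≈ -1.0813e-5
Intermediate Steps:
1/(r(-80/29 + 138/((-5*(-3 + 6)))) - 92621) = 1/((-80/29 + 138/((-5*(-3 + 6))))**2 - 92621) = 1/((-80*1/29 + 138/((-5*3)))**2 - 92621) = 1/((-80/29 + 138/(-15))**2 - 92621) = 1/((-80/29 + 138*(-1/15))**2 - 92621) = 1/((-80/29 - 46/5)**2 - 92621) = 1/((-1734/145)**2 - 92621) = 1/(3006756/21025 - 92621) = 1/(-1944349769/21025) = -21025/1944349769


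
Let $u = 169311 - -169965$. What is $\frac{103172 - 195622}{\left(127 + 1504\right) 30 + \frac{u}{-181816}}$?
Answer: $- \frac{4202222300}{2223979401} \approx -1.8895$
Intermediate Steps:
$u = 339276$ ($u = 169311 + 169965 = 339276$)
$\frac{103172 - 195622}{\left(127 + 1504\right) 30 + \frac{u}{-181816}} = \frac{103172 - 195622}{\left(127 + 1504\right) 30 + \frac{339276}{-181816}} = - \frac{92450}{1631 \cdot 30 + 339276 \left(- \frac{1}{181816}\right)} = - \frac{92450}{48930 - \frac{84819}{45454}} = - \frac{92450}{\frac{2223979401}{45454}} = \left(-92450\right) \frac{45454}{2223979401} = - \frac{4202222300}{2223979401}$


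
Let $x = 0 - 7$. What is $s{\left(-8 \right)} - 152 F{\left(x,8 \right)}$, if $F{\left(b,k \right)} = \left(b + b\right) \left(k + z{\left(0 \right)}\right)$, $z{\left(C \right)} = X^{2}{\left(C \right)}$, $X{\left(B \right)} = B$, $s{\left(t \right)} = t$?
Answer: $17016$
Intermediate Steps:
$x = -7$ ($x = 0 - 7 = -7$)
$z{\left(C \right)} = C^{2}$
$F{\left(b,k \right)} = 2 b k$ ($F{\left(b,k \right)} = \left(b + b\right) \left(k + 0^{2}\right) = 2 b \left(k + 0\right) = 2 b k$)
$s{\left(-8 \right)} - 152 F{\left(x,8 \right)} = -8 - 152 \cdot 2 \left(-7\right) 8 = -8 - -17024 = -8 + 17024 = 17016$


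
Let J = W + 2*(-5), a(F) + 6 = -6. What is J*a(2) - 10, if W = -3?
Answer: 146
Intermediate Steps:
a(F) = -12 (a(F) = -6 - 6 = -12)
J = -13 (J = -3 + 2*(-5) = -3 - 10 = -13)
J*a(2) - 10 = -13*(-12) - 10 = 156 - 10 = 146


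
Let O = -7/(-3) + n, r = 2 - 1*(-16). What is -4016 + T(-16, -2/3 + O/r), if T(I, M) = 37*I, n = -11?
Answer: -4608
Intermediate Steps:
r = 18 (r = 2 + 16 = 18)
O = -26/3 (O = -7/(-3) - 11 = -7*(-1/3) - 11 = 7/3 - 11 = -26/3 ≈ -8.6667)
-4016 + T(-16, -2/3 + O/r) = -4016 + 37*(-16) = -4016 - 592 = -4608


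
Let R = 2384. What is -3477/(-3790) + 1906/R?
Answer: 3878227/2258840 ≈ 1.7169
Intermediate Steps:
-3477/(-3790) + 1906/R = -3477/(-3790) + 1906/2384 = -3477*(-1/3790) + 1906*(1/2384) = 3477/3790 + 953/1192 = 3878227/2258840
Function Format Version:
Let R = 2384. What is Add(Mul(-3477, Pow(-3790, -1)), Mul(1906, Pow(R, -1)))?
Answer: Rational(3878227, 2258840) ≈ 1.7169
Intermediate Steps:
Add(Mul(-3477, Pow(-3790, -1)), Mul(1906, Pow(R, -1))) = Add(Mul(-3477, Pow(-3790, -1)), Mul(1906, Pow(2384, -1))) = Add(Mul(-3477, Rational(-1, 3790)), Mul(1906, Rational(1, 2384))) = Add(Rational(3477, 3790), Rational(953, 1192)) = Rational(3878227, 2258840)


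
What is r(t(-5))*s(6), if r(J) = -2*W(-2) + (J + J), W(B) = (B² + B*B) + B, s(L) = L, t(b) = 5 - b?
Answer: 48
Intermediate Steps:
W(B) = B + 2*B² (W(B) = (B² + B²) + B = 2*B² + B = B + 2*B²)
r(J) = -12 + 2*J (r(J) = -(-4)*(1 + 2*(-2)) + (J + J) = -(-4)*(1 - 4) + 2*J = -(-4)*(-3) + 2*J = -2*6 + 2*J = -12 + 2*J)
r(t(-5))*s(6) = (-12 + 2*(5 - 1*(-5)))*6 = (-12 + 2*(5 + 5))*6 = (-12 + 2*10)*6 = (-12 + 20)*6 = 8*6 = 48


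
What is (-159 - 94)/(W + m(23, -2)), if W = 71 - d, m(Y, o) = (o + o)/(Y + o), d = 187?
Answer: 5313/2440 ≈ 2.1775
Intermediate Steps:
m(Y, o) = 2*o/(Y + o) (m(Y, o) = (2*o)/(Y + o) = 2*o/(Y + o))
W = -116 (W = 71 - 1*187 = 71 - 187 = -116)
(-159 - 94)/(W + m(23, -2)) = (-159 - 94)/(-116 + 2*(-2)/(23 - 2)) = -253/(-116 + 2*(-2)/21) = -253/(-116 + 2*(-2)*(1/21)) = -253/(-116 - 4/21) = -253/(-2440/21) = -253*(-21/2440) = 5313/2440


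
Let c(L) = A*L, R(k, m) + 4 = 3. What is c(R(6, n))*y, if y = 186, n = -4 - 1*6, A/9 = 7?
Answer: -11718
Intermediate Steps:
A = 63 (A = 9*7 = 63)
n = -10 (n = -4 - 6 = -10)
R(k, m) = -1 (R(k, m) = -4 + 3 = -1)
c(L) = 63*L
c(R(6, n))*y = (63*(-1))*186 = -63*186 = -11718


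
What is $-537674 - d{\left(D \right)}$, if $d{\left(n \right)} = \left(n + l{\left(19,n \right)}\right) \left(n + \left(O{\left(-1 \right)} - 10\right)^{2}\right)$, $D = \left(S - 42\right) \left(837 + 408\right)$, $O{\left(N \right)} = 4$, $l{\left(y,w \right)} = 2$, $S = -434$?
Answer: $-351176482586$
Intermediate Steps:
$D = -592620$ ($D = \left(-434 - 42\right) \left(837 + 408\right) = \left(-476\right) 1245 = -592620$)
$d{\left(n \right)} = \left(2 + n\right) \left(36 + n\right)$ ($d{\left(n \right)} = \left(n + 2\right) \left(n + \left(4 - 10\right)^{2}\right) = \left(2 + n\right) \left(n + \left(-6\right)^{2}\right) = \left(2 + n\right) \left(n + 36\right) = \left(2 + n\right) \left(36 + n\right)$)
$-537674 - d{\left(D \right)} = -537674 - \left(72 + \left(-592620\right)^{2} + 38 \left(-592620\right)\right) = -537674 - \left(72 + 351198464400 - 22519560\right) = -537674 - 351175944912 = -351176482586$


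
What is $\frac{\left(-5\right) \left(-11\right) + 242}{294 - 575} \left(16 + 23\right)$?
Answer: $- \frac{11583}{281} \approx -41.221$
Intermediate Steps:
$\frac{\left(-5\right) \left(-11\right) + 242}{294 - 575} \left(16 + 23\right) = \frac{55 + 242}{294 - 575} \cdot 39 = \frac{297}{-281} \cdot 39 = 297 \left(- \frac{1}{281}\right) 39 = \left(- \frac{297}{281}\right) 39 = - \frac{11583}{281}$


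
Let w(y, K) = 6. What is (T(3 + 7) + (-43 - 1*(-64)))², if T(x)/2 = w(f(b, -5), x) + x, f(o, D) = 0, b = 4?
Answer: 2809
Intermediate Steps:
T(x) = 12 + 2*x (T(x) = 2*(6 + x) = 12 + 2*x)
(T(3 + 7) + (-43 - 1*(-64)))² = ((12 + 2*(3 + 7)) + (-43 - 1*(-64)))² = ((12 + 2*10) + (-43 + 64))² = ((12 + 20) + 21)² = (32 + 21)² = 53² = 2809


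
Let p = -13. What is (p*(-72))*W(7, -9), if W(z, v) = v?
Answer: -8424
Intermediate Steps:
(p*(-72))*W(7, -9) = -13*(-72)*(-9) = 936*(-9) = -8424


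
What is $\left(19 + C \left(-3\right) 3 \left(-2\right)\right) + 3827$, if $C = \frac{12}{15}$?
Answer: $\frac{19302}{5} \approx 3860.4$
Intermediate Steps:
$C = \frac{4}{5}$ ($C = 12 \cdot \frac{1}{15} = \frac{4}{5} \approx 0.8$)
$\left(19 + C \left(-3\right) 3 \left(-2\right)\right) + 3827 = \left(19 + \frac{4 \left(-3\right) 3 \left(-2\right)}{5}\right) + 3827 = \left(19 + \frac{4 \left(\left(-9\right) \left(-2\right)\right)}{5}\right) + 3827 = \left(19 + \frac{4}{5} \cdot 18\right) + 3827 = \left(19 + \frac{72}{5}\right) + 3827 = \frac{167}{5} + 3827 = \frac{19302}{5}$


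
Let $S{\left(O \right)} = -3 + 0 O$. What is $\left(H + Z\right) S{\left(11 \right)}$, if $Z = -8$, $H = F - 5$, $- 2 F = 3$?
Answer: $\frac{87}{2} \approx 43.5$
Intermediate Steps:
$S{\left(O \right)} = -3$ ($S{\left(O \right)} = -3 + 0 = -3$)
$F = - \frac{3}{2}$ ($F = \left(- \frac{1}{2}\right) 3 = - \frac{3}{2} \approx -1.5$)
$H = - \frac{13}{2}$ ($H = - \frac{3}{2} - 5 = - \frac{13}{2} \approx -6.5$)
$\left(H + Z\right) S{\left(11 \right)} = \left(- \frac{13}{2} - 8\right) \left(-3\right) = \left(- \frac{29}{2}\right) \left(-3\right) = \frac{87}{2}$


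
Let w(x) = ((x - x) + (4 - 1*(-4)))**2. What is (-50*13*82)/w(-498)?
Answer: -13325/16 ≈ -832.81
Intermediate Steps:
w(x) = 64 (w(x) = (0 + (4 + 4))**2 = (0 + 8)**2 = 8**2 = 64)
(-50*13*82)/w(-498) = (-50*13*82)/64 = -650*82*(1/64) = -53300*1/64 = -13325/16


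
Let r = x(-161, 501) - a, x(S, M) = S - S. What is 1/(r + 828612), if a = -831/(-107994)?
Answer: 35998/29828374499 ≈ 1.2068e-6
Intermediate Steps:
x(S, M) = 0
a = 277/35998 (a = -831*(-1/107994) = 277/35998 ≈ 0.0076949)
r = -277/35998 (r = 0 - 1*277/35998 = 0 - 277/35998 = -277/35998 ≈ -0.0076949)
1/(r + 828612) = 1/(-277/35998 + 828612) = 1/(29828374499/35998) = 35998/29828374499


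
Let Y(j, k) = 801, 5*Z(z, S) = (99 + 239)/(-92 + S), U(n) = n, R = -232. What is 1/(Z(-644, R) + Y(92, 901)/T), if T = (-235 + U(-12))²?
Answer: -49417290/9661711 ≈ -5.1148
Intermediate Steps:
Z(z, S) = 338/(5*(-92 + S)) (Z(z, S) = ((99 + 239)/(-92 + S))/5 = (338/(-92 + S))/5 = 338/(5*(-92 + S)))
T = 61009 (T = (-235 - 12)² = (-247)² = 61009)
1/(Z(-644, R) + Y(92, 901)/T) = 1/(338/(5*(-92 - 232)) + 801/61009) = 1/((338/5)/(-324) + 801*(1/61009)) = 1/((338/5)*(-1/324) + 801/61009) = 1/(-169/810 + 801/61009) = 1/(-9661711/49417290) = -49417290/9661711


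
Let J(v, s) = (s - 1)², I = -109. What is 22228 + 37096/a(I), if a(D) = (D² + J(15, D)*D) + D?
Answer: 3631850511/163391 ≈ 22228.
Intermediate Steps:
J(v, s) = (-1 + s)²
a(D) = D + D² + D*(-1 + D)² (a(D) = (D² + (-1 + D)²*D) + D = (D² + D*(-1 + D)²) + D = D + D² + D*(-1 + D)²)
22228 + 37096/a(I) = 22228 + 37096/((-109*(2 + (-109)² - 1*(-109)))) = 22228 + 37096/((-109*(2 + 11881 + 109))) = 22228 + 37096/((-109*11992)) = 22228 + 37096/(-1307128) = 22228 + 37096*(-1/1307128) = 22228 - 4637/163391 = 3631850511/163391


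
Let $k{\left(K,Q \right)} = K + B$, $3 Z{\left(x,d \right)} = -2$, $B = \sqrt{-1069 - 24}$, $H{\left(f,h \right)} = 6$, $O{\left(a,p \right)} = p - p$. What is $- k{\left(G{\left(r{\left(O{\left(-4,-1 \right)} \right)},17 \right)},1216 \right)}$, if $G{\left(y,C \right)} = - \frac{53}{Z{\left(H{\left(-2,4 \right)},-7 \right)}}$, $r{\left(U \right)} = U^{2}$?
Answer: $- \frac{159}{2} - i \sqrt{1093} \approx -79.5 - 33.061 i$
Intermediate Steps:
$O{\left(a,p \right)} = 0$
$B = i \sqrt{1093}$ ($B = \sqrt{-1093} = i \sqrt{1093} \approx 33.061 i$)
$Z{\left(x,d \right)} = - \frac{2}{3}$ ($Z{\left(x,d \right)} = \frac{1}{3} \left(-2\right) = - \frac{2}{3}$)
$G{\left(y,C \right)} = \frac{159}{2}$ ($G{\left(y,C \right)} = - \frac{53}{- \frac{2}{3}} = \left(-53\right) \left(- \frac{3}{2}\right) = \frac{159}{2}$)
$k{\left(K,Q \right)} = K + i \sqrt{1093}$
$- k{\left(G{\left(r{\left(O{\left(-4,-1 \right)} \right)},17 \right)},1216 \right)} = - (\frac{159}{2} + i \sqrt{1093}) = - \frac{159}{2} - i \sqrt{1093}$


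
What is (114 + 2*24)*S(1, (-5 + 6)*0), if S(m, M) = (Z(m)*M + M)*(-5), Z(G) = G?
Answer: 0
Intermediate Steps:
S(m, M) = -5*M - 5*M*m (S(m, M) = (m*M + M)*(-5) = (M*m + M)*(-5) = (M + M*m)*(-5) = -5*M - 5*M*m)
(114 + 2*24)*S(1, (-5 + 6)*0) = (114 + 2*24)*(-5*(-5 + 6)*0*(1 + 1)) = (114 + 48)*(-5*1*0*2) = 162*(-5*0*2) = 162*0 = 0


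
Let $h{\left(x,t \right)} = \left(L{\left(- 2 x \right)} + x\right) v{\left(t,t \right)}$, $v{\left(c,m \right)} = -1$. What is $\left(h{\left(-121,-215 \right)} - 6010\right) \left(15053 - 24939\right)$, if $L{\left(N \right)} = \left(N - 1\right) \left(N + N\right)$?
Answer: $1211361238$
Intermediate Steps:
$L{\left(N \right)} = 2 N \left(-1 + N\right)$ ($L{\left(N \right)} = \left(-1 + N\right) 2 N = 2 N \left(-1 + N\right)$)
$h{\left(x,t \right)} = - x + 4 x \left(-1 - 2 x\right)$ ($h{\left(x,t \right)} = \left(2 \left(- 2 x\right) \left(-1 - 2 x\right) + x\right) \left(-1\right) = \left(- 4 x \left(-1 - 2 x\right) + x\right) \left(-1\right) = \left(x - 4 x \left(-1 - 2 x\right)\right) \left(-1\right) = - x + 4 x \left(-1 - 2 x\right)$)
$\left(h{\left(-121,-215 \right)} - 6010\right) \left(15053 - 24939\right) = \left(- 121 \left(-5 - -968\right) - 6010\right) \left(15053 - 24939\right) = \left(- 121 \left(-5 + 968\right) - 6010\right) \left(-9886\right) = \left(\left(-121\right) 963 - 6010\right) \left(-9886\right) = \left(-116523 - 6010\right) \left(-9886\right) = \left(-122533\right) \left(-9886\right) = 1211361238$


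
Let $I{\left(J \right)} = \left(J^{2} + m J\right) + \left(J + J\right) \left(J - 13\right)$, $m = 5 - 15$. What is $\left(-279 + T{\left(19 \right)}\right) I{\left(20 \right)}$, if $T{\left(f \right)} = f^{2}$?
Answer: $39360$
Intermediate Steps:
$m = -10$ ($m = 5 - 15 = -10$)
$I{\left(J \right)} = J^{2} - 10 J + 2 J \left(-13 + J\right)$ ($I{\left(J \right)} = \left(J^{2} - 10 J\right) + \left(J + J\right) \left(J - 13\right) = \left(J^{2} - 10 J\right) + 2 J \left(-13 + J\right) = J^{2} - 10 J + 2 J \left(-13 + J\right)$)
$\left(-279 + T{\left(19 \right)}\right) I{\left(20 \right)} = \left(-279 + 19^{2}\right) 3 \cdot 20 \left(-12 + 20\right) = \left(-279 + 361\right) 3 \cdot 20 \cdot 8 = 82 \cdot 480 = 39360$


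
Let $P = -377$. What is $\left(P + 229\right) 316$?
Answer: $-46768$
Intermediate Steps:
$\left(P + 229\right) 316 = \left(-377 + 229\right) 316 = \left(-148\right) 316 = -46768$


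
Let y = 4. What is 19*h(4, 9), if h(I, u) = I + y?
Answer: 152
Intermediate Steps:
h(I, u) = 4 + I (h(I, u) = I + 4 = 4 + I)
19*h(4, 9) = 19*(4 + 4) = 19*8 = 152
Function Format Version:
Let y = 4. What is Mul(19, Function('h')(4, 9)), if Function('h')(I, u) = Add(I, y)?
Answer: 152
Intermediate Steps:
Function('h')(I, u) = Add(4, I) (Function('h')(I, u) = Add(I, 4) = Add(4, I))
Mul(19, Function('h')(4, 9)) = Mul(19, Add(4, 4)) = Mul(19, 8) = 152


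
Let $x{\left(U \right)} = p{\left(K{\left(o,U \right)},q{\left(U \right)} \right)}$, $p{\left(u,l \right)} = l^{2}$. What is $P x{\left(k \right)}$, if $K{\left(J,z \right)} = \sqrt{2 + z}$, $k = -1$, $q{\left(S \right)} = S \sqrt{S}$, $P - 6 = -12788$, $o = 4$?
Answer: $12782$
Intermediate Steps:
$P = -12782$ ($P = 6 - 12788 = -12782$)
$q{\left(S \right)} = S^{\frac{3}{2}}$
$x{\left(U \right)} = U^{3}$ ($x{\left(U \right)} = \left(U^{\frac{3}{2}}\right)^{2} = U^{3}$)
$P x{\left(k \right)} = - 12782 \left(-1\right)^{3} = \left(-12782\right) \left(-1\right) = 12782$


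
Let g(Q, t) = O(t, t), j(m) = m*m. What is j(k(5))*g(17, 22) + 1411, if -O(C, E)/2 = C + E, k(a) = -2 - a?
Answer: -2901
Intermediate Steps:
j(m) = m²
O(C, E) = -2*C - 2*E (O(C, E) = -2*(C + E) = -2*C - 2*E)
g(Q, t) = -4*t (g(Q, t) = -2*t - 2*t = -4*t)
j(k(5))*g(17, 22) + 1411 = (-2 - 1*5)²*(-4*22) + 1411 = (-2 - 5)²*(-88) + 1411 = (-7)²*(-88) + 1411 = 49*(-88) + 1411 = -4312 + 1411 = -2901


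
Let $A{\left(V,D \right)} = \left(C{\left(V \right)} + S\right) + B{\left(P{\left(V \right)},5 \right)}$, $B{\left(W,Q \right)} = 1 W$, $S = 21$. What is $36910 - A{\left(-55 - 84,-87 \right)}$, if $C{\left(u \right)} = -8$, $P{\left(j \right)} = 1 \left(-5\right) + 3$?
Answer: $36899$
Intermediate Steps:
$P{\left(j \right)} = -2$ ($P{\left(j \right)} = -5 + 3 = -2$)
$B{\left(W,Q \right)} = W$
$A{\left(V,D \right)} = 11$ ($A{\left(V,D \right)} = \left(-8 + 21\right) - 2 = 13 - 2 = 11$)
$36910 - A{\left(-55 - 84,-87 \right)} = 36910 - 11 = 36899$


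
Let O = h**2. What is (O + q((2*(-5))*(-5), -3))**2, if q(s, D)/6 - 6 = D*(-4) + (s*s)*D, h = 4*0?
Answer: 2015291664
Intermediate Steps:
h = 0
q(s, D) = 36 - 24*D + 6*D*s**2 (q(s, D) = 36 + 6*(D*(-4) + (s*s)*D) = 36 + 6*(-4*D + s**2*D) = 36 + 6*(-4*D + D*s**2) = 36 + (-24*D + 6*D*s**2) = 36 - 24*D + 6*D*s**2)
O = 0 (O = 0**2 = 0)
(O + q((2*(-5))*(-5), -3))**2 = (0 + (36 - 24*(-3) + 6*(-3)*((2*(-5))*(-5))**2))**2 = (0 + (36 + 72 + 6*(-3)*(-10*(-5))**2))**2 = (0 + (36 + 72 + 6*(-3)*50**2))**2 = (0 + (36 + 72 + 6*(-3)*2500))**2 = (0 + (36 + 72 - 45000))**2 = (0 - 44892)**2 = (-44892)**2 = 2015291664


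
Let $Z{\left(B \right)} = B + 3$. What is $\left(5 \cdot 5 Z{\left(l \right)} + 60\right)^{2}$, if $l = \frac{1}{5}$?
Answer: $19600$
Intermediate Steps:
$l = \frac{1}{5} \approx 0.2$
$Z{\left(B \right)} = 3 + B$
$\left(5 \cdot 5 Z{\left(l \right)} + 60\right)^{2} = \left(5 \cdot 5 \left(3 + \frac{1}{5}\right) + 60\right)^{2} = \left(25 \cdot \frac{16}{5} + 60\right)^{2} = \left(80 + 60\right)^{2} = 140^{2} = 19600$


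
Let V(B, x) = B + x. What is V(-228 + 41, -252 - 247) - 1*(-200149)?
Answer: 199463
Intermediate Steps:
V(-228 + 41, -252 - 247) - 1*(-200149) = ((-228 + 41) + (-252 - 247)) - 1*(-200149) = (-187 - 499) + 200149 = -686 + 200149 = 199463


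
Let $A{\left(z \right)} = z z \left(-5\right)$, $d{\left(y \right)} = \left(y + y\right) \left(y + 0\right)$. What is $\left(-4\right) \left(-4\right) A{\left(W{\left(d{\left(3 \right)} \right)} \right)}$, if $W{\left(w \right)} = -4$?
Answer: $-1280$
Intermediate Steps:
$d{\left(y \right)} = 2 y^{2}$ ($d{\left(y \right)} = 2 y y = 2 y^{2}$)
$A{\left(z \right)} = - 5 z^{2}$ ($A{\left(z \right)} = z^{2} \left(-5\right) = - 5 z^{2}$)
$\left(-4\right) \left(-4\right) A{\left(W{\left(d{\left(3 \right)} \right)} \right)} = \left(-4\right) \left(-4\right) \left(- 5 \left(-4\right)^{2}\right) = 16 \left(\left(-5\right) 16\right) = 16 \left(-80\right) = -1280$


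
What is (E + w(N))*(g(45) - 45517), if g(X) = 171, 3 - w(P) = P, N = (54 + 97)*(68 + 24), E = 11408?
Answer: 112503426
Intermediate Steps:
N = 13892 (N = 151*92 = 13892)
w(P) = 3 - P
(E + w(N))*(g(45) - 45517) = (11408 + (3 - 1*13892))*(171 - 45517) = (11408 + (3 - 13892))*(-45346) = (11408 - 13889)*(-45346) = -2481*(-45346) = 112503426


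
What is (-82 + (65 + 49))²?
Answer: 1024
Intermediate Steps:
(-82 + (65 + 49))² = (-82 + 114)² = 32² = 1024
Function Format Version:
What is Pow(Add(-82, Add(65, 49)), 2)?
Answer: 1024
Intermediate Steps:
Pow(Add(-82, Add(65, 49)), 2) = Pow(Add(-82, 114), 2) = Pow(32, 2) = 1024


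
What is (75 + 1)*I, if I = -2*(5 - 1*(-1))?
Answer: -912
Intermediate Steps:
I = -12 (I = -2*(5 + 1) = -2*6 = -12)
(75 + 1)*I = (75 + 1)*(-12) = 76*(-12) = -912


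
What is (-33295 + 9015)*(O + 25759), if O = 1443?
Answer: -660464560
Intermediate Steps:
(-33295 + 9015)*(O + 25759) = (-33295 + 9015)*(1443 + 25759) = -24280*27202 = -660464560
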